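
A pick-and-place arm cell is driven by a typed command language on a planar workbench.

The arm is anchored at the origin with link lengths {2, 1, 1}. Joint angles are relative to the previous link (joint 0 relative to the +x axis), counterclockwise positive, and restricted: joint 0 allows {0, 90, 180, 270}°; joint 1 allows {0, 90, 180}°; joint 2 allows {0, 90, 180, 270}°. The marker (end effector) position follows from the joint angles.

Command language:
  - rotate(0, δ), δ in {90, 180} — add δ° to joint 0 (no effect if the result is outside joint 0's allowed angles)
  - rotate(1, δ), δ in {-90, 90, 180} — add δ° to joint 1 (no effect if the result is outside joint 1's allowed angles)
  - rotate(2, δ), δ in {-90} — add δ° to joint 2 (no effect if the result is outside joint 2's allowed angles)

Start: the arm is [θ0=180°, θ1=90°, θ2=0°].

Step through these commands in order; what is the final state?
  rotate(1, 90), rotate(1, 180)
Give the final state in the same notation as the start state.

[θ0=180°, θ1=0°, θ2=0°]

t0: [θ0=180°, θ1=90°, θ2=0°]
step 1 (rotate(1, 90)): [θ0=180°, θ1=180°, θ2=0°]
step 2 (rotate(1, 180)): [θ0=180°, θ1=0°, θ2=0°]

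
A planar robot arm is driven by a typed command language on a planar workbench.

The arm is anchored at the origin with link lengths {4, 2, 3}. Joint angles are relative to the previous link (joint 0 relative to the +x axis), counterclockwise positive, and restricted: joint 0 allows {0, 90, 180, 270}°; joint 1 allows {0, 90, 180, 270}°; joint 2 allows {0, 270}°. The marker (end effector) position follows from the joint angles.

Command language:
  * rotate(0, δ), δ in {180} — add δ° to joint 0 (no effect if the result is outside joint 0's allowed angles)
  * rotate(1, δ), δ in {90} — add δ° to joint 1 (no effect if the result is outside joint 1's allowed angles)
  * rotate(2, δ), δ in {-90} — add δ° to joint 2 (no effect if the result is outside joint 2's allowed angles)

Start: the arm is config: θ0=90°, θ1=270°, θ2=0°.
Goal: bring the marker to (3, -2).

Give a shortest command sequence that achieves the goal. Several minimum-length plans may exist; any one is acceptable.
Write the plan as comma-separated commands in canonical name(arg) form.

start: config: θ0=90°, θ1=270°, θ2=0°
step 1 (rotate(0, 180)): config: θ0=270°, θ1=270°, θ2=0°
step 2 (rotate(2, -90)): config: θ0=270°, θ1=270°, θ2=270°
step 3 (rotate(1, 90)): config: θ0=270°, θ1=0°, θ2=270°
step 4 (rotate(1, 90)): config: θ0=270°, θ1=90°, θ2=270°
step 5 (rotate(1, 90)): config: θ0=270°, θ1=180°, θ2=270°
shorter routes all fall short; 5 is best.

rotate(0, 180), rotate(2, -90), rotate(1, 90), rotate(1, 90), rotate(1, 90)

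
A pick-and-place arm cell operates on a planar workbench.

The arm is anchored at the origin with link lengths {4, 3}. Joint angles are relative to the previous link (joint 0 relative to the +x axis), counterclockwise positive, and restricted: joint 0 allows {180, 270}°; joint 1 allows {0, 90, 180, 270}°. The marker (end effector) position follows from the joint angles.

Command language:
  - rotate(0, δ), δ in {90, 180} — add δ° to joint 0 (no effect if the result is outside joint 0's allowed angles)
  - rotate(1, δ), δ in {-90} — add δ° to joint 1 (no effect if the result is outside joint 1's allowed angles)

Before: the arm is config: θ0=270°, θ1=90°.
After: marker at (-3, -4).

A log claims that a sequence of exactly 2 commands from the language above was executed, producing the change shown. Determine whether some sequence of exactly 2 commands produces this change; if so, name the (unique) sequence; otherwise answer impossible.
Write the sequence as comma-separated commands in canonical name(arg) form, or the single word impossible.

start: config: θ0=270°, θ1=90°
1. rotate(1, -90) → config: θ0=270°, θ1=0°
2. rotate(1, -90) → config: θ0=270°, θ1=270°
uniquely the one of 9 2-step routes that fits.

rotate(1, -90), rotate(1, -90)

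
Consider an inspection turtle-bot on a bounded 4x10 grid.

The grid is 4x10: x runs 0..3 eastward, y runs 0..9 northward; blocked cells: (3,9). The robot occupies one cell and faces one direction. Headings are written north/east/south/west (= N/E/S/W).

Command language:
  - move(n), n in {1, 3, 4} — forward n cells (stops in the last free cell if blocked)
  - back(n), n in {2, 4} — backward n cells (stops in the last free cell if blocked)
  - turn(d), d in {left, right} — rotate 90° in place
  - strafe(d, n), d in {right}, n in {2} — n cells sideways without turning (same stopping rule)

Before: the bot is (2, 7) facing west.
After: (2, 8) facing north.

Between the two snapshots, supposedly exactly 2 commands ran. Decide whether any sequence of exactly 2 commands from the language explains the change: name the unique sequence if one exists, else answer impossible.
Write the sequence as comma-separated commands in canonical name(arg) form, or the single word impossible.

turn(right), move(1)

key: position moved to (2,8) AND the heading swung to N — translation plus rotation needed
initial: (2, 7) facing west
1. turn(right) → (2, 7) facing north
2. move(1) → (2, 8) facing north
no rival 2-sequence matches.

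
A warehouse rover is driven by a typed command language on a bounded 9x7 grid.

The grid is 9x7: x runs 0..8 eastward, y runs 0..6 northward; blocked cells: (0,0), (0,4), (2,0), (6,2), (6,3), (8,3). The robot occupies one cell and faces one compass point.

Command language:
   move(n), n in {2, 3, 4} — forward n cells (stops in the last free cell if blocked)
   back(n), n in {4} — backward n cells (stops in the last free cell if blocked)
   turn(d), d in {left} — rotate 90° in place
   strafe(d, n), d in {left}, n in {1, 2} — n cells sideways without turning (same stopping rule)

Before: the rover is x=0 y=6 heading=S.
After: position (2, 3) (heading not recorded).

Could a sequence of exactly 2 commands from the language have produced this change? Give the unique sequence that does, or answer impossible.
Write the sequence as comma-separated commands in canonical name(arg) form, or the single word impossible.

key: running move(3) before strafe(left, 2) would end elsewhere — order is forced
from: x=0 y=6 heading=S
1. strafe(left, 2) → x=2 y=6 heading=S
2. move(3) → x=2 y=3 heading=S
all 49 alternatives checked — unique.

strafe(left, 2), move(3)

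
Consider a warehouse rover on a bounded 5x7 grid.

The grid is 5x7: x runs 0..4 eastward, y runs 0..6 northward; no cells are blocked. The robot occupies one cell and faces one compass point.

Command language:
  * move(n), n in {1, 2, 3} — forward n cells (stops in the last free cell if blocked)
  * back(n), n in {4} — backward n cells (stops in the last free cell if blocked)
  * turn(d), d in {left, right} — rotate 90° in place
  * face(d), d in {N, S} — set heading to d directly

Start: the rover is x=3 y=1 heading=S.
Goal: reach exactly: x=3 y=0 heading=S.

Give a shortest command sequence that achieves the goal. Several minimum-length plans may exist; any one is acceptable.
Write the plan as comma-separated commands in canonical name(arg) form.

move(3)

initial: x=3 y=1 heading=S
1. move(3) → x=3 y=0 heading=S
no 0-step plan works, so 1 is optimal.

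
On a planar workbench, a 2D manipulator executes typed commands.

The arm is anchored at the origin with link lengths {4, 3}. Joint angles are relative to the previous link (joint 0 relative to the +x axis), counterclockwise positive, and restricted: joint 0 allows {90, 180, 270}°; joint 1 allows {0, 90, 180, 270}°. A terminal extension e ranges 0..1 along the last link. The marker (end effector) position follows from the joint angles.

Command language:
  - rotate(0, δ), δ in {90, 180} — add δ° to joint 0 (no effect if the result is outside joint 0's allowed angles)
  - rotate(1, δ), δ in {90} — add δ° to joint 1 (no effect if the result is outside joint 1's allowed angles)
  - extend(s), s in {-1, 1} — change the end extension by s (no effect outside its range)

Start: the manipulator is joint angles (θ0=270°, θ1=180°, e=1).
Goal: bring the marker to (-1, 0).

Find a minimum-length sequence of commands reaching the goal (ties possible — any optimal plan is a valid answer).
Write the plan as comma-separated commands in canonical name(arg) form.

initial: joint angles (θ0=270°, θ1=180°, e=1)
step 1 (rotate(0, 180)): joint angles (θ0=90°, θ1=180°, e=1)
step 2 (rotate(0, 90)): joint angles (θ0=180°, θ1=180°, e=1)
step 3 (extend(-1)): joint angles (θ0=180°, θ1=180°, e=0)
no 2-step plan works, so 3 is optimal.

rotate(0, 180), rotate(0, 90), extend(-1)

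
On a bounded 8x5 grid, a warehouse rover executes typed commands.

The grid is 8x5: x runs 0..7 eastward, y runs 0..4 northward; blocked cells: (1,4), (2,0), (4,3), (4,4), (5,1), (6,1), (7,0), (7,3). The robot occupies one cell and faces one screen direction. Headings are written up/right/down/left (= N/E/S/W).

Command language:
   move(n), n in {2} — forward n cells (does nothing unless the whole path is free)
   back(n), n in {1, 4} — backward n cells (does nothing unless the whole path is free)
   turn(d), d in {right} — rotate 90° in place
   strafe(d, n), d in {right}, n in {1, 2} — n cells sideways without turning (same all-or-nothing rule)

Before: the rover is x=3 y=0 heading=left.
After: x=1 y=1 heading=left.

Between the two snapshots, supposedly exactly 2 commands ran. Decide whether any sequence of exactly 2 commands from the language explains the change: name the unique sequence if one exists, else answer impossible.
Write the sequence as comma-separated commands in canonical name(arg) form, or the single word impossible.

strafe(right, 1), move(2)

key: heading stays W — no command in the sequence turns
initial: x=3 y=0 heading=left
[1] after strafe(right, 1): x=3 y=1 heading=left
[2] after move(2): x=1 y=1 heading=left
no rival 2-sequence matches.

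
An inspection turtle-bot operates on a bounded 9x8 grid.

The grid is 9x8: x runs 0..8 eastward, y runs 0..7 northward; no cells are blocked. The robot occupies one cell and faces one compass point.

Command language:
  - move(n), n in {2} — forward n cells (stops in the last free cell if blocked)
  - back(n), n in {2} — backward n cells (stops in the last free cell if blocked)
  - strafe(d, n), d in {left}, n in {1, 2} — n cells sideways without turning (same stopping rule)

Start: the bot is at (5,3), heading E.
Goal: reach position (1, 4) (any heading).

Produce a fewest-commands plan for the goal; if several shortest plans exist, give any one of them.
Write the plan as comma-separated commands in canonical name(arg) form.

back(2), back(2), strafe(left, 1)

start: at (5,3), heading E
1. back(2) → at (3,3), heading E
2. back(2) → at (1,3), heading E
3. strafe(left, 1) → at (1,4), heading E
no 2-step plan works, so 3 is optimal.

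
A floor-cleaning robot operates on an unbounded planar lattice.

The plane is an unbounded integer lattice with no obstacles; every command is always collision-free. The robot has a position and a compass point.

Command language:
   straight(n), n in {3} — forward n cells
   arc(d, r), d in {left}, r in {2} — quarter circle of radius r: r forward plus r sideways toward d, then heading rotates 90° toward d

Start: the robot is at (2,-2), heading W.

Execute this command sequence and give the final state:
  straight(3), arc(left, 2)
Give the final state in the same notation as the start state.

at (-3,-4), heading S

start: at (2,-2), heading W
[1] after straight(3): at (-1,-2), heading W
[2] after arc(left, 2): at (-3,-4), heading S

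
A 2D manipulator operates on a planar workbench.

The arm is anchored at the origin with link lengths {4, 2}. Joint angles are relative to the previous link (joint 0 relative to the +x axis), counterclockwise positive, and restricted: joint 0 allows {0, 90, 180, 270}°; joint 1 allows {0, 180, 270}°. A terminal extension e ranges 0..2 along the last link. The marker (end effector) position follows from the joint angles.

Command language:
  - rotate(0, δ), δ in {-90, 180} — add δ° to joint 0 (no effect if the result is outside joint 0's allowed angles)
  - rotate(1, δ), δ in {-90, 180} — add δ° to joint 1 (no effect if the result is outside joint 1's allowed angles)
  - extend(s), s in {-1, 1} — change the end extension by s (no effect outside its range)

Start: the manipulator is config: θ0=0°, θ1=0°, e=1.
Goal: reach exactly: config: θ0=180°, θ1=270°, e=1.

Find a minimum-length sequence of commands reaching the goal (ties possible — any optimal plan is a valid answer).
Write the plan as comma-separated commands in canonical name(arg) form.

rotate(0, 180), rotate(1, -90)

from: config: θ0=0°, θ1=0°, e=1
[1] after rotate(0, 180): config: θ0=180°, θ1=0°, e=1
[2] after rotate(1, -90): config: θ0=180°, θ1=270°, e=1
shorter routes all fall short; 2 is best.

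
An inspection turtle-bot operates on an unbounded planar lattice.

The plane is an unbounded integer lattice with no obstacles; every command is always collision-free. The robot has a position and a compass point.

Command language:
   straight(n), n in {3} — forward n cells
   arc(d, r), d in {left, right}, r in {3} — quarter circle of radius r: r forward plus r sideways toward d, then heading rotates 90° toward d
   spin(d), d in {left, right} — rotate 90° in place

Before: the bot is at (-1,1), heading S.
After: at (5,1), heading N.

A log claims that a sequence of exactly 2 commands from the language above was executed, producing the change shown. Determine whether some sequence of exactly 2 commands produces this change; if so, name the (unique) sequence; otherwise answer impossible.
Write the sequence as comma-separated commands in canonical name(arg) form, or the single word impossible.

key: position moved to (5,1) AND the heading swung to N — translation plus rotation needed
start: at (-1,1), heading S
step 1 (arc(left, 3)): at (2,-2), heading E
step 2 (arc(left, 3)): at (5,1), heading N
no rival 2-sequence matches.

arc(left, 3), arc(left, 3)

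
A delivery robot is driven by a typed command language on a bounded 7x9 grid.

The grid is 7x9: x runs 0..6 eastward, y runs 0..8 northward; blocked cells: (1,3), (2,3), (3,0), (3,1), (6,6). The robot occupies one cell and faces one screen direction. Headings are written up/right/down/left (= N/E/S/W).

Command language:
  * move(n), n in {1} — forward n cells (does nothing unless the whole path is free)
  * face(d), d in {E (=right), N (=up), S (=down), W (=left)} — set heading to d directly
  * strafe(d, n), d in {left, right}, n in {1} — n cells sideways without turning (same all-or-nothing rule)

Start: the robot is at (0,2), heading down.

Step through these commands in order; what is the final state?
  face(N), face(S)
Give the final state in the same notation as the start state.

at (0,2), heading down

begin: at (0,2), heading down
step 1 (face(N)): at (0,2), heading up
step 2 (face(S)): at (0,2), heading down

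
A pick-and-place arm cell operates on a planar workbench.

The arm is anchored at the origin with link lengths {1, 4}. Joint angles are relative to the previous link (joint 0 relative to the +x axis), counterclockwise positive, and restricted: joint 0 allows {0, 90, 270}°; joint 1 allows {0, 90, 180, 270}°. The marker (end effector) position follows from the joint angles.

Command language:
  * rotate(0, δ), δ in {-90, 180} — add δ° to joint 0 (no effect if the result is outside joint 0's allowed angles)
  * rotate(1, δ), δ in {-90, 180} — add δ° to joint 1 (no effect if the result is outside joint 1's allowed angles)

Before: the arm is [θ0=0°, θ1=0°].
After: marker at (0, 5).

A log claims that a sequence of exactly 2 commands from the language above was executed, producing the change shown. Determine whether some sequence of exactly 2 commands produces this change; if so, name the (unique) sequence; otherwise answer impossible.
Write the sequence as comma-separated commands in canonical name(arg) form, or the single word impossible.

key: running rotate(0, 180) before rotate(0, -90) would end elsewhere — order is forced
from: [θ0=0°, θ1=0°]
[1] after rotate(0, -90): [θ0=270°, θ1=0°]
[2] after rotate(0, 180): [θ0=90°, θ1=0°]
no other 2-command option fits: unique.

rotate(0, -90), rotate(0, 180)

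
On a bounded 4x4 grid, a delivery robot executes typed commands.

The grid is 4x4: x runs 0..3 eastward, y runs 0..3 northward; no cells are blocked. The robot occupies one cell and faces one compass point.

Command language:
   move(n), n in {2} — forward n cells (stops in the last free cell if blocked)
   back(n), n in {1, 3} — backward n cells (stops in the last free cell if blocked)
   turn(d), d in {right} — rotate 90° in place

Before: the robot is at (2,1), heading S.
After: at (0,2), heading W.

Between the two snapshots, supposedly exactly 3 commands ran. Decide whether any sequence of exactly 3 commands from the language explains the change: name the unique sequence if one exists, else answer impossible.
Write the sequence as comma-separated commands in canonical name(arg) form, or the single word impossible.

key: order matters: swapping back(1) and move(2) lands elsewhere
start: at (2,1), heading S
t=1 back(1) ⇒ at (2,2), heading S
t=2 turn(right) ⇒ at (2,2), heading W
t=3 move(2) ⇒ at (0,2), heading W
no other 3-command option fits: unique.

back(1), turn(right), move(2)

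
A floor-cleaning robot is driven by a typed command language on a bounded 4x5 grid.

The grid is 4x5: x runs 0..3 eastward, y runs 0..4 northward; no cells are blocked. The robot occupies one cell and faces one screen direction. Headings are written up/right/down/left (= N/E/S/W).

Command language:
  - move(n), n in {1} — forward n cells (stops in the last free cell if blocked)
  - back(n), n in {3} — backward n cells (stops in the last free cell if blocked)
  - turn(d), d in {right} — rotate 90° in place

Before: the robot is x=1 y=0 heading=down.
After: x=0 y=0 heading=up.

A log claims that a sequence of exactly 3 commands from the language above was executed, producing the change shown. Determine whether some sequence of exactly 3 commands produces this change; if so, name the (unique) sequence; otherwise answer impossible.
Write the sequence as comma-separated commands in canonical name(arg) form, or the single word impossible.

turn(right), move(1), turn(right)

key: position moved to (0,0) AND the heading swung to N — translation plus rotation needed
from: x=1 y=0 heading=down
t=1 turn(right) ⇒ x=1 y=0 heading=left
t=2 move(1) ⇒ x=0 y=0 heading=left
t=3 turn(right) ⇒ x=0 y=0 heading=up
no other 3-command option fits: unique.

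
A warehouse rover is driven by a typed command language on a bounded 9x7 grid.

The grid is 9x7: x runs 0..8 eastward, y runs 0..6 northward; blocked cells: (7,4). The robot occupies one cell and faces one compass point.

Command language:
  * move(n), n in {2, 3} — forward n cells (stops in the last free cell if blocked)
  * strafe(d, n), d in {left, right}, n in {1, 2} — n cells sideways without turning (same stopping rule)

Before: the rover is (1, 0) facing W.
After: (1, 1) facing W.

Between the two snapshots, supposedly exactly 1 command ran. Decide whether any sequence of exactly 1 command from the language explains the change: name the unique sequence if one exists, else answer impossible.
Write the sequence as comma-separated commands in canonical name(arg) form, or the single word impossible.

key: heading stays W — the single command does not turn
initial: (1, 0) facing W
step 1 (strafe(right, 1)): (1, 1) facing W
no other 1-command option fits: unique.

strafe(right, 1)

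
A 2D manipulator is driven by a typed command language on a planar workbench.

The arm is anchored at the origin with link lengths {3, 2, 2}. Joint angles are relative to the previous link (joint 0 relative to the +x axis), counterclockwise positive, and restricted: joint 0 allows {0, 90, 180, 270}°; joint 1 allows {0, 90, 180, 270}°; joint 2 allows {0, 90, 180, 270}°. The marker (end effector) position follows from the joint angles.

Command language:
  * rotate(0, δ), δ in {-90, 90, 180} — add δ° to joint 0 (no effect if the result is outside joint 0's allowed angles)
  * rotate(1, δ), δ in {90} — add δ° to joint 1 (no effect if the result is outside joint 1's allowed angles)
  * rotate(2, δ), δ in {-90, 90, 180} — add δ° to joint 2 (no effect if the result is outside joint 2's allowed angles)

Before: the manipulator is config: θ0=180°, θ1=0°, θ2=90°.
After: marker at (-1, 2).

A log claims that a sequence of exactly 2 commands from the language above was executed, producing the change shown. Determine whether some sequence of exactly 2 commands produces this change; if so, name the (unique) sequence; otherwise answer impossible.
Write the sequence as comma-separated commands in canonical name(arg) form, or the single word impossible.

start: config: θ0=180°, θ1=0°, θ2=90°
t=1 rotate(1, 90) ⇒ config: θ0=180°, θ1=90°, θ2=90°
t=2 rotate(1, 90) ⇒ config: θ0=180°, θ1=180°, θ2=90°
all 49 alternatives checked — unique.

rotate(1, 90), rotate(1, 90)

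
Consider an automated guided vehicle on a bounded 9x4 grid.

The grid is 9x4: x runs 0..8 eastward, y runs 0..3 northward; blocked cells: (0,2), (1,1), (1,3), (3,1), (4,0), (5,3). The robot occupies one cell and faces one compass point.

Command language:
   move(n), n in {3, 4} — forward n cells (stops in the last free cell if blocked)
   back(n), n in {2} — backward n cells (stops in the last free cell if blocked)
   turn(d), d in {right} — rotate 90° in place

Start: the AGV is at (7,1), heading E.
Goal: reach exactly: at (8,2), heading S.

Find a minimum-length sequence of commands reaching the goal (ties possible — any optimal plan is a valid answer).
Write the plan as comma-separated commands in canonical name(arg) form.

t0: at (7,1), heading E
step 1 (move(4)): at (8,1), heading E
step 2 (turn(right)): at (8,1), heading S
step 3 (move(4)): at (8,0), heading S
step 4 (back(2)): at (8,2), heading S
shorter routes all fall short; 4 is best.

move(4), turn(right), move(4), back(2)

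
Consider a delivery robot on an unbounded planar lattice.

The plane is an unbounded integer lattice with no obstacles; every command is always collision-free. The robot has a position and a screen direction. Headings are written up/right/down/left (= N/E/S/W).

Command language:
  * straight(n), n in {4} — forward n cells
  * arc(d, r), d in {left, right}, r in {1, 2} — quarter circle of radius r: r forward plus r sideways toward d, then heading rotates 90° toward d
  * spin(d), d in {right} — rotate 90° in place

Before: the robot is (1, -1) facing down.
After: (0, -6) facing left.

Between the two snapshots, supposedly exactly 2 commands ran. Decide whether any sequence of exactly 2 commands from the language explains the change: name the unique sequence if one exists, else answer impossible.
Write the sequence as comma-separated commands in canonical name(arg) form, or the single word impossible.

key: running arc(right, 1) before straight(4) would end elsewhere — order is forced
begin: (1, -1) facing down
t=1 straight(4) ⇒ (1, -5) facing down
t=2 arc(right, 1) ⇒ (0, -6) facing left
no rival 2-sequence matches.

straight(4), arc(right, 1)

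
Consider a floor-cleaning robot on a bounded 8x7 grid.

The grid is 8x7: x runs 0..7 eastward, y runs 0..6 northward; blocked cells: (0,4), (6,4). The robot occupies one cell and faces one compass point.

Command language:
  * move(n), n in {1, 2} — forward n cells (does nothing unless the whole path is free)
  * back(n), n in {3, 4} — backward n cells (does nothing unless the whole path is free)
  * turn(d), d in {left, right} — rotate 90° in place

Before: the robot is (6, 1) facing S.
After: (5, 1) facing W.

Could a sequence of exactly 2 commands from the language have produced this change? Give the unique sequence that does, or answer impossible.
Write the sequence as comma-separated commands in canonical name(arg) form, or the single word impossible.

turn(right), move(1)

key: position moved to (5,1) AND the heading swung to W — translation plus rotation needed
start: (6, 1) facing S
t=1 turn(right) ⇒ (6, 1) facing W
t=2 move(1) ⇒ (5, 1) facing W
no rival 2-sequence matches.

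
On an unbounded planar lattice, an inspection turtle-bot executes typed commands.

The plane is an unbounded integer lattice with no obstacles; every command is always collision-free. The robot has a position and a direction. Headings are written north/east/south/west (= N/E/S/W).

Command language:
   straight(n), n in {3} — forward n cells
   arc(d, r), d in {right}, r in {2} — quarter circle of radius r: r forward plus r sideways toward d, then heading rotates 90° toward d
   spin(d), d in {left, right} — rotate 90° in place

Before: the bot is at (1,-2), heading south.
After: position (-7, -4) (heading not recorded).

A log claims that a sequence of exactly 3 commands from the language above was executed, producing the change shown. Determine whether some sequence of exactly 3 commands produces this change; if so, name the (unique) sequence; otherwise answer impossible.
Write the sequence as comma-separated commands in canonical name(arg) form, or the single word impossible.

arc(right, 2), straight(3), straight(3)

key: running straight(3) before arc(right, 2) would end elsewhere — order is forced
t0: at (1,-2), heading south
1. arc(right, 2) → at (-1,-4), heading west
2. straight(3) → at (-4,-4), heading west
3. straight(3) → at (-7,-4), heading west
no other 3-command option fits: unique.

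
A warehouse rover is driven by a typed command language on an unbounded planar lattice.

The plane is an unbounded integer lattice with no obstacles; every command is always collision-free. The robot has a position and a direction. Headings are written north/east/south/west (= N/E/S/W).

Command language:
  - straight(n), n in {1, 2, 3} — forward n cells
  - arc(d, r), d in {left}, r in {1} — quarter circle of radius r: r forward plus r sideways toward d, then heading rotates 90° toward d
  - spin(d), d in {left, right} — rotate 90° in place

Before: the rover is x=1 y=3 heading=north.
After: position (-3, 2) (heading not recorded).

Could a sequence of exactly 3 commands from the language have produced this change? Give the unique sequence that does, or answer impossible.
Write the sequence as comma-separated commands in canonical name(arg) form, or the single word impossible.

key: order matters: swapping spin(left) and arc(left, 1) lands elsewhere
initial: x=1 y=3 heading=north
[1] after spin(left): x=1 y=3 heading=west
[2] after straight(3): x=-2 y=3 heading=west
[3] after arc(left, 1): x=-3 y=2 heading=south
uniquely the one of 216 3-step routes that fits.

spin(left), straight(3), arc(left, 1)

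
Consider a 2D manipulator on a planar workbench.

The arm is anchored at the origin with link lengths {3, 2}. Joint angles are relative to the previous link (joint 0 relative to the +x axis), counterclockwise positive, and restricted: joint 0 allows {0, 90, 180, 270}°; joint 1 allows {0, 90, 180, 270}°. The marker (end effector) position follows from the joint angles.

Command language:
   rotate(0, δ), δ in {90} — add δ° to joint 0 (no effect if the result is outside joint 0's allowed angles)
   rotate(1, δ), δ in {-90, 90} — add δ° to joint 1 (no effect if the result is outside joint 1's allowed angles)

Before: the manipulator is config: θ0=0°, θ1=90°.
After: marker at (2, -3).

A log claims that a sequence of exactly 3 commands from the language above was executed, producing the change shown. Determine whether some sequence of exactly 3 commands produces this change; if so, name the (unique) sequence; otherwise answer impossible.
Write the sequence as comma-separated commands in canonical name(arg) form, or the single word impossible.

rotate(0, 90), rotate(0, 90), rotate(0, 90)

start: config: θ0=0°, θ1=90°
step 1 (rotate(0, 90)): config: θ0=90°, θ1=90°
step 2 (rotate(0, 90)): config: θ0=180°, θ1=90°
step 3 (rotate(0, 90)): config: θ0=270°, θ1=90°
no other 3-command option fits: unique.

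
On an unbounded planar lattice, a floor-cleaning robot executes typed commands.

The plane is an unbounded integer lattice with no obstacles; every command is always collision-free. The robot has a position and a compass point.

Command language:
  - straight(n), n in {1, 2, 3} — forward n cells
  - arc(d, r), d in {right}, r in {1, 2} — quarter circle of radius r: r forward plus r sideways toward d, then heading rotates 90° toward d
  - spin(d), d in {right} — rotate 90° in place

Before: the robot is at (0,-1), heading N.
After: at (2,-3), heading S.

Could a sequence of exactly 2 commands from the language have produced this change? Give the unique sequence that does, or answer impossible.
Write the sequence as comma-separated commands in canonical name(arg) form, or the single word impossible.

spin(right), arc(right, 2)

key: cell and facing (now S) both changed — the 2 commands mix motion and turning
start: at (0,-1), heading N
1. spin(right) → at (0,-1), heading E
2. arc(right, 2) → at (2,-3), heading S
no other 2-command option fits: unique.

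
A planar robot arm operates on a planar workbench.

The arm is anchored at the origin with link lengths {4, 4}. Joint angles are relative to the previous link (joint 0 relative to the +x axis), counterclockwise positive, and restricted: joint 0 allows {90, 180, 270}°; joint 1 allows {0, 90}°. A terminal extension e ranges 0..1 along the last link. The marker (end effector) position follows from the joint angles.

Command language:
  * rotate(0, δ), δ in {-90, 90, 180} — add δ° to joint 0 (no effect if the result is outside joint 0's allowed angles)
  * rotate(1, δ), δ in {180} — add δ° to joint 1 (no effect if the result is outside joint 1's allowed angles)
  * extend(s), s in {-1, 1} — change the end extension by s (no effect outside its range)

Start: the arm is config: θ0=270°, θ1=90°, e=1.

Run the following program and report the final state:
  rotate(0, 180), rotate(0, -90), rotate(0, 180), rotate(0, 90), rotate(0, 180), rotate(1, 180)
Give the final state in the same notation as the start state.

from: config: θ0=270°, θ1=90°, e=1
step 1 (rotate(0, 180)): config: θ0=90°, θ1=90°, e=1
step 2 (rotate(0, -90)): config: θ0=90°, θ1=90°, e=1
step 3 (rotate(0, 180)): config: θ0=270°, θ1=90°, e=1
step 4 (rotate(0, 90)): config: θ0=270°, θ1=90°, e=1
step 5 (rotate(0, 180)): config: θ0=90°, θ1=90°, e=1
step 6 (rotate(1, 180)): config: θ0=90°, θ1=90°, e=1

config: θ0=90°, θ1=90°, e=1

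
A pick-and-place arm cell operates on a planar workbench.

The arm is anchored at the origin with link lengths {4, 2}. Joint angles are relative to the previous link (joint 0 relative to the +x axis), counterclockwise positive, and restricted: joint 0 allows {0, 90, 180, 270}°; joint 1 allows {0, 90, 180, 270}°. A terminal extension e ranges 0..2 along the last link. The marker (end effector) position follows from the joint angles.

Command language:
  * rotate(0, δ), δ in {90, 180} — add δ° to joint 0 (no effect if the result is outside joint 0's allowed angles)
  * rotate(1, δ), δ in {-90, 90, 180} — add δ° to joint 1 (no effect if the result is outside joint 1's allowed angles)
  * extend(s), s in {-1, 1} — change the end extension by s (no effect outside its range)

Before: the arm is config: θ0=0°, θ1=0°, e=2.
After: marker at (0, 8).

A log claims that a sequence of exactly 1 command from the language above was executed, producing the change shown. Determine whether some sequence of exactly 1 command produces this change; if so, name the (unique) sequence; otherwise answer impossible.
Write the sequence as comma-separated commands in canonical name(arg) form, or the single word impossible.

start: config: θ0=0°, θ1=0°, e=2
step 1 (rotate(0, 90)): config: θ0=90°, θ1=0°, e=2
uniquely the one of 7 1-step routes that fits.

rotate(0, 90)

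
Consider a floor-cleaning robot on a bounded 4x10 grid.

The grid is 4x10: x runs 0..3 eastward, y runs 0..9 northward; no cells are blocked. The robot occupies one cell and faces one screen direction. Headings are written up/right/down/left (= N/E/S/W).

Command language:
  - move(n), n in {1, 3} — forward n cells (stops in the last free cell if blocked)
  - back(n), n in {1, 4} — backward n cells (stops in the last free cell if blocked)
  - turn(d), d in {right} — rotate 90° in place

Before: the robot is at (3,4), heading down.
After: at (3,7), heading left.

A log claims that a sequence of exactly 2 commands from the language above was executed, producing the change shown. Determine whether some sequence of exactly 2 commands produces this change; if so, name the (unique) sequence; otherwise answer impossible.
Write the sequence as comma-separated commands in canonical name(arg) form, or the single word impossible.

no 2-step route produces this change.

impossible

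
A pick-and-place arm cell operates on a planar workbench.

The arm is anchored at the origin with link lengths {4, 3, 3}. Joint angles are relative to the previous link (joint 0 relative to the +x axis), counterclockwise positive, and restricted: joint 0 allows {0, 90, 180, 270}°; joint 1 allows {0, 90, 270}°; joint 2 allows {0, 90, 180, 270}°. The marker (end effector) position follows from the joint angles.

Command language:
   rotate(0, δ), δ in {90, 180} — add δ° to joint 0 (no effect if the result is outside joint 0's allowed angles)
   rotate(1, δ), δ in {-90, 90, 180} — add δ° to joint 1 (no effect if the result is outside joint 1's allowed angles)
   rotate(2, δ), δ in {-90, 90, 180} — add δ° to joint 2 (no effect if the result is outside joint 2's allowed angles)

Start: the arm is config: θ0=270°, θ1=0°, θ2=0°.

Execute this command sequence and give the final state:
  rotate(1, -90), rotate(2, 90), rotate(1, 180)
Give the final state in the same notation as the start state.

start: config: θ0=270°, θ1=0°, θ2=0°
t=1 rotate(1, -90) ⇒ config: θ0=270°, θ1=270°, θ2=0°
t=2 rotate(2, 90) ⇒ config: θ0=270°, θ1=270°, θ2=90°
t=3 rotate(1, 180) ⇒ config: θ0=270°, θ1=90°, θ2=90°

config: θ0=270°, θ1=90°, θ2=90°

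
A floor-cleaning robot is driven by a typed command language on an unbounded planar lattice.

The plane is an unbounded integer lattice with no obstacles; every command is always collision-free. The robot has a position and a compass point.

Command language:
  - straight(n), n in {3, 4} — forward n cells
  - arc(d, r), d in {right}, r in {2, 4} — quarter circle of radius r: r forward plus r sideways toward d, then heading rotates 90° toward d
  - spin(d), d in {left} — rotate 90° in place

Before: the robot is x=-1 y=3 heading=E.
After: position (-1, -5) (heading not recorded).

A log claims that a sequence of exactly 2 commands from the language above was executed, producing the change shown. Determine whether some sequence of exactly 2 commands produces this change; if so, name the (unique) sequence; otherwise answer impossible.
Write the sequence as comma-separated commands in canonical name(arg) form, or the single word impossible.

arc(right, 4), arc(right, 4)

from: x=-1 y=3 heading=E
step 1 (arc(right, 4)): x=3 y=-1 heading=S
step 2 (arc(right, 4)): x=-1 y=-5 heading=W
no rival 2-sequence matches.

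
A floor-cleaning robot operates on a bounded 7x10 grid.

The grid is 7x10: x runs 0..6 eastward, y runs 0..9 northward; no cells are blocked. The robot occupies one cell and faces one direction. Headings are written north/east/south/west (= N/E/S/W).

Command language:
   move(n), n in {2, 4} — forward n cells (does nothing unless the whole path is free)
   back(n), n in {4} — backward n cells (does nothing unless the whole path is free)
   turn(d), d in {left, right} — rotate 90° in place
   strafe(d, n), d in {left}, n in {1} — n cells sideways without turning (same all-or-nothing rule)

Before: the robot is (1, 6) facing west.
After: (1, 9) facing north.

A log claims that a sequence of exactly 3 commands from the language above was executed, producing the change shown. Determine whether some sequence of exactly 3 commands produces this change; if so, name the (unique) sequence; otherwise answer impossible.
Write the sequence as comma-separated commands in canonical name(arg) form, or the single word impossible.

strafe(left, 1), turn(right), move(4)

key: order matters: swapping strafe(left, 1) and move(4) lands elsewhere
initial: (1, 6) facing west
[1] after strafe(left, 1): (1, 5) facing west
[2] after turn(right): (1, 5) facing north
[3] after move(4): (1, 9) facing north
uniquely the one of 216 3-step routes that fits.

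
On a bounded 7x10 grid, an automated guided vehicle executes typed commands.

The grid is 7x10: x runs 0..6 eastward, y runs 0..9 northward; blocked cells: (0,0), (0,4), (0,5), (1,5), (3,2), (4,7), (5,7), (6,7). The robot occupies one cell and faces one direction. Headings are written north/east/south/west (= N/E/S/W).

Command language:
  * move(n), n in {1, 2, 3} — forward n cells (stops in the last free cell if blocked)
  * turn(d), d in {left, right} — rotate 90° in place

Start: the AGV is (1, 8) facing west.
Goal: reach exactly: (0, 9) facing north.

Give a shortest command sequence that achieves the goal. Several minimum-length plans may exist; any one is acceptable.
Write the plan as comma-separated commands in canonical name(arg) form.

initial: (1, 8) facing west
[1] after move(1): (0, 8) facing west
[2] after turn(right): (0, 8) facing north
[3] after move(1): (0, 9) facing north
nothing shorter than 3 reaches the goal.

move(1), turn(right), move(1)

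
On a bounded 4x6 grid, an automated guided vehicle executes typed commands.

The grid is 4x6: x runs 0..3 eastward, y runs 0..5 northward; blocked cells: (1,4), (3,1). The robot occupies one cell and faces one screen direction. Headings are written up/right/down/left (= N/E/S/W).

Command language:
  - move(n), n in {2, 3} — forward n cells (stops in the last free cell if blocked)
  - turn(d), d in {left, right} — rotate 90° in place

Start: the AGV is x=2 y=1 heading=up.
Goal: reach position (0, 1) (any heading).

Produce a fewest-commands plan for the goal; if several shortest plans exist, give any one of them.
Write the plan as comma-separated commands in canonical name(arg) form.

begin: x=2 y=1 heading=up
t=1 turn(left) ⇒ x=2 y=1 heading=left
t=2 move(3) ⇒ x=0 y=1 heading=left
no 1-step plan works, so 2 is optimal.

turn(left), move(3)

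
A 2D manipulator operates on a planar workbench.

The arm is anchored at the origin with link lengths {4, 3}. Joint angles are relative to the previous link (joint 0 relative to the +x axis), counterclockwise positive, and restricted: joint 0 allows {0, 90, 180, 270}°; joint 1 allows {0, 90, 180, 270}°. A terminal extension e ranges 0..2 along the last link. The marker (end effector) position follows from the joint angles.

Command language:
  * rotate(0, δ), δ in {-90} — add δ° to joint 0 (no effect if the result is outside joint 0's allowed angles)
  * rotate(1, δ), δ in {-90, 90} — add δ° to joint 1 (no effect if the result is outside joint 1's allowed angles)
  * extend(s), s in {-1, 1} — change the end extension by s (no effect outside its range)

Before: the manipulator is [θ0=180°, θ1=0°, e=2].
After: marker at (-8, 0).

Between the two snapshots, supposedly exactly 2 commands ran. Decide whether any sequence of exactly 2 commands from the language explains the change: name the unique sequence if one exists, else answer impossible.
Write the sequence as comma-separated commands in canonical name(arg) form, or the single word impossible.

extend(1), extend(-1)

key: order matters: swapping extend(1) and extend(-1) lands elsewhere
from: [θ0=180°, θ1=0°, e=2]
t=1 extend(1) ⇒ [θ0=180°, θ1=0°, e=2]
t=2 extend(-1) ⇒ [θ0=180°, θ1=0°, e=1]
no rival 2-sequence matches.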